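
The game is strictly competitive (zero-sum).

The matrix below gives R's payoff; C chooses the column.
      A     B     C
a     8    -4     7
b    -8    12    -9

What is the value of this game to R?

3/2

Column A is strictly dominated by C for C (it gives R more in every row).
The remaining 2×2 game on (a, b) × (B, C) has no saddle point. Let R play a with probability p; indifference gives −4p + 12(1−p) = 7p − 9(1−p), so p = 21/32.
Similarly C's optimal q on B is 1/2, and the value is -4·(1/2) + (7)·(1/2) = 3/2.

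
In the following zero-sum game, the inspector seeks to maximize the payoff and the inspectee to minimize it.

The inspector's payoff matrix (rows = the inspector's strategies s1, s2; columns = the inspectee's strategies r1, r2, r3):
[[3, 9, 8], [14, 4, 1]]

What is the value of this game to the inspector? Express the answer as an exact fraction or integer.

109/18

Column r2 is strictly dominated by r3 for the inspectee (it gives the inspector more in every row).
The remaining 2×2 game on (s1, s2) × (r1, r3) has no saddle point. Let the inspector play s1 with probability p; indifference gives 3p + 14(1−p) = 8p + (1−p), so p = 13/18.
Similarly the inspectee's optimal q on r1 is 7/18, and the value is 3·(7/18) + (8)·(11/18) = 109/18.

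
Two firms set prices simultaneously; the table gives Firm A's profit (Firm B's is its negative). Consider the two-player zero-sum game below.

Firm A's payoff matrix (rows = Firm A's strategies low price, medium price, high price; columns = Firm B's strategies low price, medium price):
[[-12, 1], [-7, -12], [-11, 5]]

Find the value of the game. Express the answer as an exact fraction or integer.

Row low price is strictly dominated by row high price, so Firm A never plays it.
The remaining 2×2 game on (medium price, high price) × (low price, medium price) has no saddle point. Let Firm A play medium price with probability p; indifference gives −7p − 11(1−p) = −12p + 5(1−p), so p = 16/21.
Similarly Firm B's optimal q on low price is 17/21, and the value is -7·(17/21) + (-12)·(4/21) = -167/21.

-167/21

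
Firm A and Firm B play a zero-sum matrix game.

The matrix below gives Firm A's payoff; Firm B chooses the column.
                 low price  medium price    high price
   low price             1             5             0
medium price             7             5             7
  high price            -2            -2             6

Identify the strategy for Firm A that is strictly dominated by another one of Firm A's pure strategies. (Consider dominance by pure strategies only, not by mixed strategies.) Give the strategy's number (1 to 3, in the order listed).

Compare high price with medium price: 7 > -2, 5 > -2, 7 > 6.
So medium price strictly dominates high price for Firm A; high price is strictly dominated.

3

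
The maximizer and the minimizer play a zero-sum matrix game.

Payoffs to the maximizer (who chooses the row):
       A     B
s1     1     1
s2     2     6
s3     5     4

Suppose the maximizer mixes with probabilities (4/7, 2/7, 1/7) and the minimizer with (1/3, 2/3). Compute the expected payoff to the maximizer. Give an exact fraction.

53/21

Against (1/3, 2/3), each row's expected payoff is s1: 1; s2: 14/3; s3: 13/3.
Taking the (4/7, 2/7, 1/7)-weighted average: (4/7)·(1) + (2/7)·(14/3) + (1/7)·(13/3) = 53/21.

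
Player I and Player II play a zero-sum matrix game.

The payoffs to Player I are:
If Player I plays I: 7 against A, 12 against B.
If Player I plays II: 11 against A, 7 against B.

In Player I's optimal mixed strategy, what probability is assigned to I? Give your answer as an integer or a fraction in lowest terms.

4/9

Row minima are 7 and 7, so Player I's maximin is 7; column maxima are 11 and 12, so Player II's minimax is 11. These differ, so the equilibrium is in mixed strategies.
Let Player I play I with probability p. Player II is indifferent when 7p + 11(1−p) = 12p + 7(1−p), giving p = 4/9.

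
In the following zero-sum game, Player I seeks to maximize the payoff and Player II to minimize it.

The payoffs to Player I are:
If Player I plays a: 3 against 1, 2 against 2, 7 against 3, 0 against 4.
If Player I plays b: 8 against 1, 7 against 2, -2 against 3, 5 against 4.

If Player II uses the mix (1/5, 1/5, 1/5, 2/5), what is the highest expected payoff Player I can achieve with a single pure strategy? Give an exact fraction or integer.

23/5

a: (3)·(1/5) + (2)·(1/5) + (7)·(1/5) + (0)·(2/5) = 12/5.
b: (8)·(1/5) + (7)·(1/5) + (-2)·(1/5) + (5)·(2/5) = 23/5.
The best pure response is b with expected payoff 23/5.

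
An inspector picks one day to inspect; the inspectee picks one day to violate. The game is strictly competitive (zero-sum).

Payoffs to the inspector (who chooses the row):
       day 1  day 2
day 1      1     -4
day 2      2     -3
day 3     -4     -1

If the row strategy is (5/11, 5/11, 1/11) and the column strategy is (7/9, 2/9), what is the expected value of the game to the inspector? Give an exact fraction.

Against (7/9, 2/9), each row's expected payoff is day 1: -1/9; day 2: 8/9; day 3: -10/3.
Taking the (5/11, 5/11, 1/11)-weighted average: (5/11)·(-1/9) + (5/11)·(8/9) + (1/11)·(-10/3) = 5/99.

5/99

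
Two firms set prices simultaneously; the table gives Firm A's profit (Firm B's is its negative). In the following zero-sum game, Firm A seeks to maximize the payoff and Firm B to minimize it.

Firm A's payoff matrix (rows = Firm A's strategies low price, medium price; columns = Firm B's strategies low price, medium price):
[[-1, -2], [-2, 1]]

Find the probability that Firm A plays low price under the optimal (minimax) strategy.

3/4

Row minima are -2 and -2, so Firm A's maximin is -2; column maxima are -1 and 1, so Firm B's minimax is -1. These differ, so the equilibrium is in mixed strategies.
Let Firm A play low price with probability p. Firm B is indifferent when −p − 2(1−p) = −2p + (1−p), giving p = 3/4.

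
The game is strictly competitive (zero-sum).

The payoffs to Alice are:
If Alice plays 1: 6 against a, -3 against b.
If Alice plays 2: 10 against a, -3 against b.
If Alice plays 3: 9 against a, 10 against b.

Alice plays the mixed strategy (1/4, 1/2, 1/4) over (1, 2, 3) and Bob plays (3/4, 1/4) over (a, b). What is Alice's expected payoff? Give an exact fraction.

Against (3/4, 1/4), each row's expected payoff is 1: 15/4; 2: 27/4; 3: 37/4.
Taking the (1/4, 1/2, 1/4)-weighted average: (1/4)·(15/4) + (1/2)·(27/4) + (1/4)·(37/4) = 53/8.

53/8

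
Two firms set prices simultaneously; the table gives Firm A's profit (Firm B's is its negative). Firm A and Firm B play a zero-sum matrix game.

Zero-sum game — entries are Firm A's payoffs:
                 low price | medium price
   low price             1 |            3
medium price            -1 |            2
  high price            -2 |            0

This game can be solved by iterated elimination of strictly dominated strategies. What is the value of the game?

1

Row high price is strictly dominated by row low price (1>-2, 3>0); eliminate high price.
Column medium price is strictly dominated by low price for Firm B (1<3, -1<2); eliminate medium price.
Row medium price is strictly dominated by row low price (1>-1); eliminate medium price.
Only (low price, low price) remains, with payoff 1.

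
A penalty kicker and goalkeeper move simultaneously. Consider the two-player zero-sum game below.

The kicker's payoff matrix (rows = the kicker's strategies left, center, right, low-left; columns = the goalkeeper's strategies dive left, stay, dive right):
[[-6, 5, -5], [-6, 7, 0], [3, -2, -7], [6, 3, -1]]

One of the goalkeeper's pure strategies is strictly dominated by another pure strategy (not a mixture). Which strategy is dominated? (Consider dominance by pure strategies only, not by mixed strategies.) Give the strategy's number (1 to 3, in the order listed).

2

The goalkeeper prefers columns that give the kicker less. Compare stay with dive right: -5 < 5, 0 < 7, -7 < -2, -1 < 3.
So dive right strictly dominates stay for the goalkeeper; stay is strictly dominated.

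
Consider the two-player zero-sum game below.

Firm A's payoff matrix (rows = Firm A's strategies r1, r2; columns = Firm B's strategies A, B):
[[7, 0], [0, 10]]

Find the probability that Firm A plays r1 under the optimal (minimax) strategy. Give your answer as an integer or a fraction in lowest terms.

10/17

Row minima are 0 and 0, so Firm A's maximin is 0; column maxima are 7 and 10, so Firm B's minimax is 7. These differ, so the equilibrium is in mixed strategies.
Let Firm A play r1 with probability p. Firm B is indifferent when 7p = 10(1−p), giving p = 10/17.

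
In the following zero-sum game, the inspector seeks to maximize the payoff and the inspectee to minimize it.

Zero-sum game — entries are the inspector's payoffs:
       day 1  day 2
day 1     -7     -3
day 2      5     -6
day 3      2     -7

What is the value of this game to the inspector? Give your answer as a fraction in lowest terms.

-19/5

Row day 3 is strictly dominated by row day 2, so the inspector never plays it.
The remaining 2×2 game on (day 1, day 2) × (day 1, day 2) has no saddle point. Let the inspector play day 1 with probability p; indifference gives −7p + 5(1−p) = −3p − 6(1−p), so p = 11/15.
Similarly the inspectee's optimal q on day 1 is 1/5, and the value is -7·(1/5) + (-3)·(4/5) = -19/5.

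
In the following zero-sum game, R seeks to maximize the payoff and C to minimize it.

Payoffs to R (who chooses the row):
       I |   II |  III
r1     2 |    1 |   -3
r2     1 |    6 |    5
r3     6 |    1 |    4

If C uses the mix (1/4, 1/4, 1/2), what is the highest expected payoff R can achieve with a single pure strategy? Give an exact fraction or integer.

17/4

r1: (2)·(1/4) + (1)·(1/4) + (-3)·(1/2) = -3/4.
r2: (1)·(1/4) + (6)·(1/4) + (5)·(1/2) = 17/4.
r3: (6)·(1/4) + (1)·(1/4) + (4)·(1/2) = 15/4.
The best pure response is r2 with expected payoff 17/4.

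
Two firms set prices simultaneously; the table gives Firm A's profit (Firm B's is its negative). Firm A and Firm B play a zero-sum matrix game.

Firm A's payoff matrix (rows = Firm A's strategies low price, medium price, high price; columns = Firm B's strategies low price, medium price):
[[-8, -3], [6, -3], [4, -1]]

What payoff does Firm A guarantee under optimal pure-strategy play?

-1

Row minima: -8, -3, -1 → Firm A's maximin is -1.
Column maxima: 6, -1 → Firm B's minimax is -1.
They coincide at (high price, medium price), so the value is -1.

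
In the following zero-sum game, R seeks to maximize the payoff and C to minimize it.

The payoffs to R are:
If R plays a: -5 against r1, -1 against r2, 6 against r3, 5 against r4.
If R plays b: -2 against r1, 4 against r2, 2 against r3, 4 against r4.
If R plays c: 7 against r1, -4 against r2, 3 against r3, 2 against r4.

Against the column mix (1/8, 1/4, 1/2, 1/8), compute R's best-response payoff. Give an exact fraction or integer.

11/4

a: (-5)·(1/8) + (-1)·(1/4) + (6)·(1/2) + (5)·(1/8) = 11/4.
b: (-2)·(1/8) + (4)·(1/4) + (2)·(1/2) + (4)·(1/8) = 9/4.
c: (7)·(1/8) + (-4)·(1/4) + (3)·(1/2) + (2)·(1/8) = 13/8.
The best pure response is a with expected payoff 11/4.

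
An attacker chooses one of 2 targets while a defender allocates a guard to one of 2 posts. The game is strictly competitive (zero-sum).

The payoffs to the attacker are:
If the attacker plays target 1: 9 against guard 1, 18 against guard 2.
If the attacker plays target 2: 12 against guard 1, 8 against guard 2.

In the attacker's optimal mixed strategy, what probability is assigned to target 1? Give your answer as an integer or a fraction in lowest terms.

4/13

Row minima are 9 and 8, so the attacker's maximin is 9; column maxima are 12 and 18, so the defender's minimax is 12. These differ, so the equilibrium is in mixed strategies.
Let the attacker play target 1 with probability p. The defender is indifferent when 9p + 12(1−p) = 18p + 8(1−p), giving p = 4/13.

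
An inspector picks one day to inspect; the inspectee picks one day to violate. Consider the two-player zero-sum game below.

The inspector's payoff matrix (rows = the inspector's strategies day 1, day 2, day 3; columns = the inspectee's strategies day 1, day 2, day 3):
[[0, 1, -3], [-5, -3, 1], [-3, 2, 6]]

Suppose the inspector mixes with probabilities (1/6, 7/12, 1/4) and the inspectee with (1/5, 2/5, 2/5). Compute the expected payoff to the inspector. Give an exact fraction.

Against (1/5, 2/5, 2/5), each row's expected payoff is day 1: -4/5; day 2: -9/5; day 3: 13/5.
Taking the (1/6, 7/12, 1/4)-weighted average: (1/6)·(-4/5) + (7/12)·(-9/5) + (1/4)·(13/5) = -8/15.

-8/15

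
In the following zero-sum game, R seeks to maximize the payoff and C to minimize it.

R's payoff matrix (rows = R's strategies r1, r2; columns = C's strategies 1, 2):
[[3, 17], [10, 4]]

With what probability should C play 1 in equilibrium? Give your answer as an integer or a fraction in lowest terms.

13/20

Row minima are 3 and 4, so R's maximin is 4; column maxima are 10 and 17, so C's minimax is 10. These differ, so the equilibrium is in mixed strategies.
Let C play 1 with probability q. R is indifferent when 3q + 17(1−q) = 10q + 4(1−q), giving q = 13/20.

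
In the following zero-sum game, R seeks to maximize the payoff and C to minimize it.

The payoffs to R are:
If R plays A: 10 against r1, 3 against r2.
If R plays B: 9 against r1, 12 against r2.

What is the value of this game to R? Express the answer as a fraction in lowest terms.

93/10

Row minima are 3 and 9, so R's maximin is 9; column maxima are 10 and 12, so C's minimax is 10. These differ, so the equilibrium is in mixed strategies.
Let R play A with probability p. C is indifferent when 10p + 9(1−p) = 3p + 12(1−p), giving p = 3/10.
Let C play r1 with probability q. R is indifferent when 10q + 3(1−q) = 9q + 12(1−q), giving q = 9/10.
The value is 10·(9/10) + (3)·(1/10) = 93/10.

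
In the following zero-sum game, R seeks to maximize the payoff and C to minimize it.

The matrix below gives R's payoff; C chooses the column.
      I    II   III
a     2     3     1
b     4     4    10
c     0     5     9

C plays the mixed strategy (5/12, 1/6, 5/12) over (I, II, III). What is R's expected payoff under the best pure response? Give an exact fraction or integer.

a: (2)·(5/12) + (3)·(1/6) + (1)·(5/12) = 7/4.
b: (4)·(5/12) + (4)·(1/6) + (10)·(5/12) = 13/2.
c: (0)·(5/12) + (5)·(1/6) + (9)·(5/12) = 55/12.
The best pure response is b with expected payoff 13/2.

13/2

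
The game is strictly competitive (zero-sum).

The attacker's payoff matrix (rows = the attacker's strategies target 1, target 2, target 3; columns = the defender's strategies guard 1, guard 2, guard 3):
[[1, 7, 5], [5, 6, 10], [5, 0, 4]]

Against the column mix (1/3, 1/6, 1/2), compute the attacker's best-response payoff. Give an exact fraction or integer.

target 1: (1)·(1/3) + (7)·(1/6) + (5)·(1/2) = 4.
target 2: (5)·(1/3) + (6)·(1/6) + (10)·(1/2) = 23/3.
target 3: (5)·(1/3) + (0)·(1/6) + (4)·(1/2) = 11/3.
The best pure response is target 2 with expected payoff 23/3.

23/3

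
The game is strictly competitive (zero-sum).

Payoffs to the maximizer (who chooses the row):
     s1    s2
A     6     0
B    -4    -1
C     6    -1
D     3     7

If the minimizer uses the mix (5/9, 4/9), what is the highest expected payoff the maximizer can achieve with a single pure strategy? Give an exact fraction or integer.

43/9

A: (6)·(5/9) + (0)·(4/9) = 10/3.
B: (-4)·(5/9) + (-1)·(4/9) = -8/3.
C: (6)·(5/9) + (-1)·(4/9) = 26/9.
D: (3)·(5/9) + (7)·(4/9) = 43/9.
The best pure response is D with expected payoff 43/9.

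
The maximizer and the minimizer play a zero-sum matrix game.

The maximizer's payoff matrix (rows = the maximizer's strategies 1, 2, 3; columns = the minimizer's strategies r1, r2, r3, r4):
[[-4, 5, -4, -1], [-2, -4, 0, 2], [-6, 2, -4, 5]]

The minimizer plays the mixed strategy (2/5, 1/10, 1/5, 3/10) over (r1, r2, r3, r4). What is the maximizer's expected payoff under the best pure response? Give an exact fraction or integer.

1: (-4)·(2/5) + (5)·(1/10) + (-4)·(1/5) + (-1)·(3/10) = -11/5.
2: (-2)·(2/5) + (-4)·(1/10) + (0)·(1/5) + (2)·(3/10) = -3/5.
3: (-6)·(2/5) + (2)·(1/10) + (-4)·(1/5) + (5)·(3/10) = -3/2.
The best pure response is 2 with expected payoff -3/5.

-3/5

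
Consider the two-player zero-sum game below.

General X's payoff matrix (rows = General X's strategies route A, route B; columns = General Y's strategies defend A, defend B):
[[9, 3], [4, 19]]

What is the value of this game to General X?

53/7

Row minima are 3 and 4, so General X's maximin is 4; column maxima are 9 and 19, so General Y's minimax is 9. These differ, so the equilibrium is in mixed strategies.
Let General X play route A with probability p. General Y is indifferent when 9p + 4(1−p) = 3p + 19(1−p), giving p = 5/7.
Let General Y play defend A with probability q. General X is indifferent when 9q + 3(1−q) = 4q + 19(1−q), giving q = 16/21.
The value is 9·(16/21) + (3)·(5/21) = 53/7.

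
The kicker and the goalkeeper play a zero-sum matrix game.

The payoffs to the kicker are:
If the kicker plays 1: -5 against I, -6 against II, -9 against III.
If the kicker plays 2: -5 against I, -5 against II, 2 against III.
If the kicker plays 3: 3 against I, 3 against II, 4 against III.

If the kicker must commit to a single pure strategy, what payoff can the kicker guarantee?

The worst-case payoff for each row is 1: -9, 2: -5, 3: 3.
The best of these is 3.

3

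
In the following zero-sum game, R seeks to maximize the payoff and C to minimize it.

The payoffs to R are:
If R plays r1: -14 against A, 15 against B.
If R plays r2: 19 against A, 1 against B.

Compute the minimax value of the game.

Row minima are -14 and 1, so R's maximin is 1; column maxima are 19 and 15, so C's minimax is 15. These differ, so the equilibrium is in mixed strategies.
Let R play r1 with probability p. C is indifferent when −14p + 19(1−p) = 15p + (1−p), giving p = 18/47.
Let C play A with probability q. R is indifferent when −14q + 15(1−q) = 19q + (1−q), giving q = 14/47.
The value is -14·(14/47) + (15)·(33/47) = 299/47.

299/47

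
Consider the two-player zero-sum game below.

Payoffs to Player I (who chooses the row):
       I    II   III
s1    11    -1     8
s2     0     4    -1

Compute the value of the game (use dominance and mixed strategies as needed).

31/14

Column I is strictly dominated by III for Player II (it gives Player I more in every row).
The remaining 2×2 game on (s1, s2) × (II, III) has no saddle point. Let Player I play s1 with probability p; indifference gives −p + 4(1−p) = 8p − (1−p), so p = 5/14.
Similarly Player II's optimal q on II is 9/14, and the value is -1·(9/14) + (8)·(5/14) = 31/14.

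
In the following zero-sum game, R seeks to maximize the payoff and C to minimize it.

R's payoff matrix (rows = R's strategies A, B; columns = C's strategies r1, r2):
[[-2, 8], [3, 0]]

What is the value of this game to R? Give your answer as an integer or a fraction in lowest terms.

24/13

Row minima are -2 and 0, so R's maximin is 0; column maxima are 3 and 8, so C's minimax is 3. These differ, so the equilibrium is in mixed strategies.
Let R play A with probability p. C is indifferent when −2p + 3(1−p) = 8p, giving p = 3/13.
Let C play r1 with probability q. R is indifferent when −2q + 8(1−q) = 3q, giving q = 8/13.
The value is -2·(8/13) + (8)·(5/13) = 24/13.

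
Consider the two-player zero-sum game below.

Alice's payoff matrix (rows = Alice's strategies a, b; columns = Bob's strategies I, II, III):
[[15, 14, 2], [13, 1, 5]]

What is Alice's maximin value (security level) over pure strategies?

2

The worst-case payoff for each row is a: 2, b: 1.
The best of these is 2.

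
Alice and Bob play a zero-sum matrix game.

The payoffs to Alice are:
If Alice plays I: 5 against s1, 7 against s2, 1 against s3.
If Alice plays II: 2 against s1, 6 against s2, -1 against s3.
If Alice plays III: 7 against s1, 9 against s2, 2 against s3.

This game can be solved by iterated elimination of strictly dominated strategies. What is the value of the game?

2

Column s2 is strictly dominated by s1 for Bob (5<7, 2<6, 7<9); eliminate s2.
Column s1 is strictly dominated by s3 for Bob (1<5, -1<2, 2<7); eliminate s1.
Row II is strictly dominated by row I (1>-1); eliminate II.
Row I is strictly dominated by row III (2>1); eliminate I.
Only (III, s3) remains, with payoff 2.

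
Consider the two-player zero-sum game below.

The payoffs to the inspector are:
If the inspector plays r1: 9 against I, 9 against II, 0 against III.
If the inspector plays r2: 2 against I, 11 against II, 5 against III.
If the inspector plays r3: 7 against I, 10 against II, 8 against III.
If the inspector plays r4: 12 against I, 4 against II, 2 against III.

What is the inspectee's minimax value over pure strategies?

The worst case (largest entry) in each column is I: 12, II: 11, III: 8.
The best (smallest) of these is 8.

8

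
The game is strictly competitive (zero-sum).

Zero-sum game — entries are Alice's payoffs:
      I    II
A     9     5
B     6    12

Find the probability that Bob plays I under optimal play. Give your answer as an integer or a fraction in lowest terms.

7/10

Row minima are 5 and 6, so Alice's maximin is 6; column maxima are 9 and 12, so Bob's minimax is 9. These differ, so the equilibrium is in mixed strategies.
Let Bob play I with probability q. Alice is indifferent when 9q + 5(1−q) = 6q + 12(1−q), giving q = 7/10.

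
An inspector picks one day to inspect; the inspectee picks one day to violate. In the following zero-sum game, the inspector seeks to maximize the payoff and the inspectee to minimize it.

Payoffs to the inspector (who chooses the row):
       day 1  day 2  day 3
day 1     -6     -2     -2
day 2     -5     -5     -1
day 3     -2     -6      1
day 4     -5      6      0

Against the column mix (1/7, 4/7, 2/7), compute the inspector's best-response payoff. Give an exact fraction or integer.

19/7

day 1: (-6)·(1/7) + (-2)·(4/7) + (-2)·(2/7) = -18/7.
day 2: (-5)·(1/7) + (-5)·(4/7) + (-1)·(2/7) = -27/7.
day 3: (-2)·(1/7) + (-6)·(4/7) + (1)·(2/7) = -24/7.
day 4: (-5)·(1/7) + (6)·(4/7) + (0)·(2/7) = 19/7.
The best pure response is day 4 with expected payoff 19/7.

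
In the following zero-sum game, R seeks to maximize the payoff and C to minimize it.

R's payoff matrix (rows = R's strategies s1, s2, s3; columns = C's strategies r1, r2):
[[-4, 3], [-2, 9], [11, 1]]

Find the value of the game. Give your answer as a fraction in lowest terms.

Row s1 is strictly dominated by row s2, so R never plays it.
The remaining 2×2 game on (s2, s3) × (r1, r2) has no saddle point. Let R play s2 with probability p; indifference gives −2p + 11(1−p) = 9p + (1−p), so p = 10/21.
Similarly C's optimal q on r1 is 8/21, and the value is -2·(8/21) + (9)·(13/21) = 101/21.

101/21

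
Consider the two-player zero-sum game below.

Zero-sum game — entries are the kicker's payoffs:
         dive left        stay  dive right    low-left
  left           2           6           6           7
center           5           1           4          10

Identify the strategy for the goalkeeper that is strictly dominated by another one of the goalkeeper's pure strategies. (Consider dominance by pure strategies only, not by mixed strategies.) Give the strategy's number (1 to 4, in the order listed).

The goalkeeper prefers columns that give the kicker less. Compare low-left with dive left: 2 < 7, 5 < 10.
So dive left strictly dominates low-left for the goalkeeper; low-left is strictly dominated.

4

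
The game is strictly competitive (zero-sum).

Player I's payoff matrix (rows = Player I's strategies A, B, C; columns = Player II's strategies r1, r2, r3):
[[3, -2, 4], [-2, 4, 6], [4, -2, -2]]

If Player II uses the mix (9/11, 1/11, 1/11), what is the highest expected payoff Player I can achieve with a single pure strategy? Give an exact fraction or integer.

A: (3)·(9/11) + (-2)·(1/11) + (4)·(1/11) = 29/11.
B: (-2)·(9/11) + (4)·(1/11) + (6)·(1/11) = -8/11.
C: (4)·(9/11) + (-2)·(1/11) + (-2)·(1/11) = 32/11.
The best pure response is C with expected payoff 32/11.

32/11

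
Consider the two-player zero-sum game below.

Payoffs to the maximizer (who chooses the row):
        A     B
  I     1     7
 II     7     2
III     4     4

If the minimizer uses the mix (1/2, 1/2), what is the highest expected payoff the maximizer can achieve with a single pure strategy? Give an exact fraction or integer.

I: (1)·(1/2) + (7)·(1/2) = 4.
II: (7)·(1/2) + (2)·(1/2) = 9/2.
III: (4)·(1/2) + (4)·(1/2) = 4.
The best pure response is II with expected payoff 9/2.

9/2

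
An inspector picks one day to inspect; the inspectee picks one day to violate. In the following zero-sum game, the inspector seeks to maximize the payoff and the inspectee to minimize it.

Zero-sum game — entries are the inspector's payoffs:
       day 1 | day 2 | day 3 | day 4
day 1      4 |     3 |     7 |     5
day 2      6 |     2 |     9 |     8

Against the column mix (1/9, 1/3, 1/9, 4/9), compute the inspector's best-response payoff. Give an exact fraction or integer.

day 1: (4)·(1/9) + (3)·(1/3) + (7)·(1/9) + (5)·(4/9) = 40/9.
day 2: (6)·(1/9) + (2)·(1/3) + (9)·(1/9) + (8)·(4/9) = 53/9.
The best pure response is day 2 with expected payoff 53/9.

53/9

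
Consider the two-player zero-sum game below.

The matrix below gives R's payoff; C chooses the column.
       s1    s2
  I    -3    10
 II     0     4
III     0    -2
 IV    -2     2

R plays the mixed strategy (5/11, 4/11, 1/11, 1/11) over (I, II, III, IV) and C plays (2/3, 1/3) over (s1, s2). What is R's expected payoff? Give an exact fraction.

Against (2/3, 1/3), each row's expected payoff is I: 4/3; II: 4/3; III: -2/3; IV: -2/3.
Taking the (5/11, 4/11, 1/11, 1/11)-weighted average: (5/11)·(4/3) + (4/11)·(4/3) + (1/11)·(-2/3) + (1/11)·(-2/3) = 32/33.

32/33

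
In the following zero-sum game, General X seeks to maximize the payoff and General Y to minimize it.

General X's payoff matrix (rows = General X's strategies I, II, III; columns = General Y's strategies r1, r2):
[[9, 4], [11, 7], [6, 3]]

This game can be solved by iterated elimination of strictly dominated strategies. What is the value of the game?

7

Column r1 is strictly dominated by r2 for General Y (4<9, 7<11, 3<6); eliminate r1.
Row I is strictly dominated by row II (7>4); eliminate I.
Row III is strictly dominated by row II (7>3); eliminate III.
Only (II, r2) remains, with payoff 7.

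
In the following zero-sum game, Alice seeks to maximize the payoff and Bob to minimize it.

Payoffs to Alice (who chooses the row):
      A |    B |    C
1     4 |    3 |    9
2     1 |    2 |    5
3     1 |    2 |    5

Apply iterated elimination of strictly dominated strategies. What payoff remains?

Row 2 is strictly dominated by row 1 (4>1, 3>2, 9>5); eliminate 2.
Column C is strictly dominated by A for Bob (4<9, 1<5); eliminate C.
Row 3 is strictly dominated by row 1 (4>1, 3>2); eliminate 3.
Column A is strictly dominated by B for Bob (3<4); eliminate A.
Only (1, B) remains, with payoff 3.

3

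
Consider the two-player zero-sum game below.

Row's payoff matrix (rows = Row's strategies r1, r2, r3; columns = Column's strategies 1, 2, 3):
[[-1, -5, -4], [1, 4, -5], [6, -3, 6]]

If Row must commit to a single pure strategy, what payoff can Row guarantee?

-3

The worst-case payoff for each row is r1: -5, r2: -5, r3: -3.
The best of these is -3.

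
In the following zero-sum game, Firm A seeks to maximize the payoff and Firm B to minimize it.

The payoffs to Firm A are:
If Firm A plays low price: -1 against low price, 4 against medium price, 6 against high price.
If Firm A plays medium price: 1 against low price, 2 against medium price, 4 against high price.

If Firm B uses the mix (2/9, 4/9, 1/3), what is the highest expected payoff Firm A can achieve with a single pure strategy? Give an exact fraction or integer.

32/9

low price: (-1)·(2/9) + (4)·(4/9) + (6)·(1/3) = 32/9.
medium price: (1)·(2/9) + (2)·(4/9) + (4)·(1/3) = 22/9.
The best pure response is low price with expected payoff 32/9.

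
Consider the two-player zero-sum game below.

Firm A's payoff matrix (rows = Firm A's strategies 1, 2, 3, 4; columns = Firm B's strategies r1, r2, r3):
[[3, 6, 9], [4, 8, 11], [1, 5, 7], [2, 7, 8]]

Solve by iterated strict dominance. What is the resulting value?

4

Row 1 is strictly dominated by row 2 (4>3, 8>6, 11>9); eliminate 1.
Row 3 is strictly dominated by row 2 (4>1, 8>5, 11>7); eliminate 3.
Row 4 is strictly dominated by row 2 (4>2, 8>7, 11>8); eliminate 4.
Column r3 is strictly dominated by r1 for Firm B (4<11); eliminate r3.
Column r2 is strictly dominated by r1 for Firm B (4<8); eliminate r2.
Only (2, r1) remains, with payoff 4.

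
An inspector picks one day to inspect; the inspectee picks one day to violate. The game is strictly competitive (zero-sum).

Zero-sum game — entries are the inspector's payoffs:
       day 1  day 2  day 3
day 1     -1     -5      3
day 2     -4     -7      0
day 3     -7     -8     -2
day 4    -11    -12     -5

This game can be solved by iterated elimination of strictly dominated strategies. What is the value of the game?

-5

Row day 4 is strictly dominated by row day 1 (-1>-11, -5>-12, 3>-5); eliminate day 4.
Column day 3 is strictly dominated by day 1 for the inspectee (-1<3, -4<0, -7<-2); eliminate day 3.
Row day 2 is strictly dominated by row day 1 (-1>-4, -5>-7); eliminate day 2.
Row day 3 is strictly dominated by row day 1 (-1>-7, -5>-8); eliminate day 3.
Column day 1 is strictly dominated by day 2 for the inspectee (-5<-1); eliminate day 1.
Only (day 1, day 2) remains, with payoff -5.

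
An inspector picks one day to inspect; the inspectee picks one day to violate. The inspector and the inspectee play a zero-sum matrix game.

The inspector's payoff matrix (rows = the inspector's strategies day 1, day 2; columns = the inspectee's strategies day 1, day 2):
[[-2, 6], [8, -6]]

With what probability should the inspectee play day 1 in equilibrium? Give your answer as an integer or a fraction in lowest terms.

Row minima are -2 and -6, so the inspector's maximin is -2; column maxima are 8 and 6, so the inspectee's minimax is 6. These differ, so the equilibrium is in mixed strategies.
Let the inspectee play day 1 with probability q. The inspector is indifferent when −2q + 6(1−q) = 8q − 6(1−q), giving q = 6/11.

6/11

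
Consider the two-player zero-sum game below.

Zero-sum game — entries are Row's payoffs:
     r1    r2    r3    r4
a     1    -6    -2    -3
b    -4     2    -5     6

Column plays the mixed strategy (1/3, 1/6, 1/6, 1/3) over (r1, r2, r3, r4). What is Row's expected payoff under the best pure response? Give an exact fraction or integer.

1/6

a: (1)·(1/3) + (-6)·(1/6) + (-2)·(1/6) + (-3)·(1/3) = -2.
b: (-4)·(1/3) + (2)·(1/6) + (-5)·(1/6) + (6)·(1/3) = 1/6.
The best pure response is b with expected payoff 1/6.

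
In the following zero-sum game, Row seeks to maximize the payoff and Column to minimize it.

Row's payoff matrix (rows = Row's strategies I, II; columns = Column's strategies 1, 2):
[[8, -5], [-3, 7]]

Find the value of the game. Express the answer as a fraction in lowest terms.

Row minima are -5 and -3, so Row's maximin is -3; column maxima are 8 and 7, so Column's minimax is 7. These differ, so the equilibrium is in mixed strategies.
Let Row play I with probability p. Column is indifferent when 8p − 3(1−p) = −5p + 7(1−p), giving p = 10/23.
Let Column play 1 with probability q. Row is indifferent when 8q − 5(1−q) = −3q + 7(1−q), giving q = 12/23.
The value is 8·(12/23) + (-5)·(11/23) = 41/23.

41/23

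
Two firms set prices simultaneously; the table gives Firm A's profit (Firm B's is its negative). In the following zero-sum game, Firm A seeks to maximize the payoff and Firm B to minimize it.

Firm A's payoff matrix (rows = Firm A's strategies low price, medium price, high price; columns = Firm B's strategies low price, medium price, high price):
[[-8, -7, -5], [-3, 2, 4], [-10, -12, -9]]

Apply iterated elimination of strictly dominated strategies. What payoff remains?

Row high price is strictly dominated by row low price (-8>-10, -7>-12, -5>-9); eliminate high price.
Column medium price is strictly dominated by low price for Firm B (-8<-7, -3<2); eliminate medium price.
Column high price is strictly dominated by low price for Firm B (-8<-5, -3<4); eliminate high price.
Row low price is strictly dominated by row medium price (-3>-8); eliminate low price.
Only (medium price, low price) remains, with payoff -3.

-3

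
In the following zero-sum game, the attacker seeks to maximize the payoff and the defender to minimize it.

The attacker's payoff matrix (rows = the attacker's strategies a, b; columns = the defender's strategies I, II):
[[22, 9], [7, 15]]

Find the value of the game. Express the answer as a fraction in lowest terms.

89/7

Row minima are 9 and 7, so the attacker's maximin is 9; column maxima are 22 and 15, so the defender's minimax is 15. These differ, so the equilibrium is in mixed strategies.
Let the attacker play a with probability p. The defender is indifferent when 22p + 7(1−p) = 9p + 15(1−p), giving p = 8/21.
Let the defender play I with probability q. The attacker is indifferent when 22q + 9(1−q) = 7q + 15(1−q), giving q = 2/7.
The value is 22·(2/7) + (9)·(5/7) = 89/7.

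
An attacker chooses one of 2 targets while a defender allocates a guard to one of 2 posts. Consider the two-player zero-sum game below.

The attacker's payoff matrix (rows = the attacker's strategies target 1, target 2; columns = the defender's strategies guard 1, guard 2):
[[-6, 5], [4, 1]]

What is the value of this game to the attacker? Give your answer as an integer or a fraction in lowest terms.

13/7

Row minima are -6 and 1, so the attacker's maximin is 1; column maxima are 4 and 5, so the defender's minimax is 4. These differ, so the equilibrium is in mixed strategies.
Let the attacker play target 1 with probability p. The defender is indifferent when −6p + 4(1−p) = 5p + (1−p), giving p = 3/14.
Let the defender play guard 1 with probability q. The attacker is indifferent when −6q + 5(1−q) = 4q + (1−q), giving q = 2/7.
The value is -6·(2/7) + (5)·(5/7) = 13/7.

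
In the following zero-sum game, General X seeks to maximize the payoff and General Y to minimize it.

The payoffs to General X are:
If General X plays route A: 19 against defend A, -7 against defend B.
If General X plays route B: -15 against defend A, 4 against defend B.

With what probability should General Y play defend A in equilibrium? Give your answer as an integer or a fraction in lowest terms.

11/45

Row minima are -7 and -15, so General X's maximin is -7; column maxima are 19 and 4, so General Y's minimax is 4. These differ, so the equilibrium is in mixed strategies.
Let General Y play defend A with probability q. General X is indifferent when 19q − 7(1−q) = −15q + 4(1−q), giving q = 11/45.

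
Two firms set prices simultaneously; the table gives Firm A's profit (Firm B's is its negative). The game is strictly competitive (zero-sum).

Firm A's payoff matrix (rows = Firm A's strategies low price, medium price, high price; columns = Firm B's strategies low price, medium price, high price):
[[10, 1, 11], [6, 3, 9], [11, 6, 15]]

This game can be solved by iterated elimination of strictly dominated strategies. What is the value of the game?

6

Row medium price is strictly dominated by row high price (11>6, 6>3, 15>9); eliminate medium price.
Column high price is strictly dominated by low price for Firm B (10<11, 11<15); eliminate high price.
Row low price is strictly dominated by row high price (11>10, 6>1); eliminate low price.
Column low price is strictly dominated by medium price for Firm B (6<11); eliminate low price.
Only (high price, medium price) remains, with payoff 6.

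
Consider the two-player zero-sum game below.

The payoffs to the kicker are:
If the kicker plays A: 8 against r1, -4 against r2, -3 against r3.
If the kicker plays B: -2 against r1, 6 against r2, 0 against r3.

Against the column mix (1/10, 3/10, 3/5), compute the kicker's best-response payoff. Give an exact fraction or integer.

A: (8)·(1/10) + (-4)·(3/10) + (-3)·(3/5) = -11/5.
B: (-2)·(1/10) + (6)·(3/10) + (0)·(3/5) = 8/5.
The best pure response is B with expected payoff 8/5.

8/5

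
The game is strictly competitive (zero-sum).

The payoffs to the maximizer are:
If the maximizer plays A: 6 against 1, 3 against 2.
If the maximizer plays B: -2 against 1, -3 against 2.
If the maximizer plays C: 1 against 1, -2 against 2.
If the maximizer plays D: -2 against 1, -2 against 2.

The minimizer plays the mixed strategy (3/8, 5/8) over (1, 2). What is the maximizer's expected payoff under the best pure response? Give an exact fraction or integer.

A: (6)·(3/8) + (3)·(5/8) = 33/8.
B: (-2)·(3/8) + (-3)·(5/8) = -21/8.
C: (1)·(3/8) + (-2)·(5/8) = -7/8.
D: (-2)·(3/8) + (-2)·(5/8) = -2.
The best pure response is A with expected payoff 33/8.

33/8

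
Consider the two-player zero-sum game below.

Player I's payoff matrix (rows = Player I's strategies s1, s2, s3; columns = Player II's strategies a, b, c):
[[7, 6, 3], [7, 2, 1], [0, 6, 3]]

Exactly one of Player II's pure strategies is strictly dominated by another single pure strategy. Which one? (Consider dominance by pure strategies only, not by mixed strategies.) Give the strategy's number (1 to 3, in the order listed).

2

Player II prefers columns that give Player I less. Compare b with c: 3 < 6, 1 < 2, 3 < 6.
So c strictly dominates b for Player II; b is strictly dominated.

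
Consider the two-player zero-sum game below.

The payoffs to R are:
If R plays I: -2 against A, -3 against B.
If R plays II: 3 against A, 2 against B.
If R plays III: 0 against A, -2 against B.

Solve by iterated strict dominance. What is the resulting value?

2

Row III is strictly dominated by row II (3>0, 2>-2); eliminate III.
Row I is strictly dominated by row II (3>-2, 2>-3); eliminate I.
Column A is strictly dominated by B for C (2<3); eliminate A.
Only (II, B) remains, with payoff 2.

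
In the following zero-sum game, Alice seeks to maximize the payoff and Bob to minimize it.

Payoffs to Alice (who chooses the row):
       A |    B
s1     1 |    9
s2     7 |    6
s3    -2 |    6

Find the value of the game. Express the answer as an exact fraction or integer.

Row s3 is strictly dominated by row s1, so Alice never plays it.
The remaining 2×2 game on (s1, s2) × (A, B) has no saddle point. Let Alice play s1 with probability p; indifference gives p + 7(1−p) = 9p + 6(1−p), so p = 1/9.
Similarly Bob's optimal q on A is 1/3, and the value is 1·(1/3) + (9)·(2/3) = 19/3.

19/3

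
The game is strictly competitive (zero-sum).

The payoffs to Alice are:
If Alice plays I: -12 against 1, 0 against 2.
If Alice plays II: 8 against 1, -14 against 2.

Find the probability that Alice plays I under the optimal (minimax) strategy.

11/17

Row minima are -12 and -14, so Alice's maximin is -12; column maxima are 8 and 0, so Bob's minimax is 0. These differ, so the equilibrium is in mixed strategies.
Let Alice play I with probability p. Bob is indifferent when −12p + 8(1−p) = −14(1−p), giving p = 11/17.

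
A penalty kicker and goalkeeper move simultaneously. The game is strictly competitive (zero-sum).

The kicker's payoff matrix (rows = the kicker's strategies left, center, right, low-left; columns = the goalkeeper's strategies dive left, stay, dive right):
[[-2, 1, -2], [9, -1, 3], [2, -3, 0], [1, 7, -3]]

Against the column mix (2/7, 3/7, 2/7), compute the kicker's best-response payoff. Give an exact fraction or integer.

3

left: (-2)·(2/7) + (1)·(3/7) + (-2)·(2/7) = -5/7.
center: (9)·(2/7) + (-1)·(3/7) + (3)·(2/7) = 3.
right: (2)·(2/7) + (-3)·(3/7) + (0)·(2/7) = -5/7.
low-left: (1)·(2/7) + (7)·(3/7) + (-3)·(2/7) = 17/7.
The best pure response is center with expected payoff 3.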